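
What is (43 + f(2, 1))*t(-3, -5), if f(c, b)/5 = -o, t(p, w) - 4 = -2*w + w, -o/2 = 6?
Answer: 927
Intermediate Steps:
o = -12 (o = -2*6 = -12)
t(p, w) = 4 - w (t(p, w) = 4 + (-2*w + w) = 4 - w)
f(c, b) = 60 (f(c, b) = 5*(-1*(-12)) = 5*12 = 60)
(43 + f(2, 1))*t(-3, -5) = (43 + 60)*(4 - 1*(-5)) = 103*(4 + 5) = 103*9 = 927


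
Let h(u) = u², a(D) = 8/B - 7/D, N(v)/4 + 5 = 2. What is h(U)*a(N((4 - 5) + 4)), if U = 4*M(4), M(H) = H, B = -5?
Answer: -3904/15 ≈ -260.27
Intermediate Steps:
N(v) = -12 (N(v) = -20 + 4*2 = -20 + 8 = -12)
U = 16 (U = 4*4 = 16)
a(D) = -8/5 - 7/D (a(D) = 8/(-5) - 7/D = 8*(-⅕) - 7/D = -8/5 - 7/D)
h(U)*a(N((4 - 5) + 4)) = 16²*(-8/5 - 7/(-12)) = 256*(-8/5 - 7*(-1/12)) = 256*(-8/5 + 7/12) = 256*(-61/60) = -3904/15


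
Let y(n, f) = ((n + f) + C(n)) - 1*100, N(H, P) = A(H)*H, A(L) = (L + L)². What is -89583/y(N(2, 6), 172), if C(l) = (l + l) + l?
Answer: -89583/200 ≈ -447.92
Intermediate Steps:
C(l) = 3*l (C(l) = 2*l + l = 3*l)
A(L) = 4*L² (A(L) = (2*L)² = 4*L²)
N(H, P) = 4*H³ (N(H, P) = (4*H²)*H = 4*H³)
y(n, f) = -100 + f + 4*n (y(n, f) = ((n + f) + 3*n) - 1*100 = ((f + n) + 3*n) - 100 = (f + 4*n) - 100 = -100 + f + 4*n)
-89583/y(N(2, 6), 172) = -89583/(-100 + 172 + 4*(4*2³)) = -89583/(-100 + 172 + 4*(4*8)) = -89583/(-100 + 172 + 4*32) = -89583/(-100 + 172 + 128) = -89583/200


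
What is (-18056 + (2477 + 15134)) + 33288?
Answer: 32843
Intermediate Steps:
(-18056 + (2477 + 15134)) + 33288 = (-18056 + 17611) + 33288 = -445 + 33288 = 32843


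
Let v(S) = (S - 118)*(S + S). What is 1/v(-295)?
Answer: 1/243670 ≈ 4.1039e-6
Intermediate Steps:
v(S) = 2*S*(-118 + S) (v(S) = (-118 + S)*(2*S) = 2*S*(-118 + S))
1/v(-295) = 1/(2*(-295)*(-118 - 295)) = 1/(2*(-295)*(-413)) = 1/243670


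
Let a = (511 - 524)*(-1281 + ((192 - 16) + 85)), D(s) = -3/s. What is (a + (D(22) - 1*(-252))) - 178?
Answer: 293345/22 ≈ 13334.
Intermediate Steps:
a = 13260 (a = -13*(-1281 + (176 + 85)) = -13*(-1281 + 261) = -13*(-1020) = 13260)
(a + (D(22) - 1*(-252))) - 178 = (13260 + (-3/22 - 1*(-252))) - 178 = (13260 + (-3*1/22 + 252)) - 178 = (13260 + (-3/22 + 252)) - 178 = (13260 + 5541/22) - 178 = 297261/22 - 178 = 293345/22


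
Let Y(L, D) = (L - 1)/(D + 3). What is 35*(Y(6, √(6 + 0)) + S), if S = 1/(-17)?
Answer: 2940/17 - 175*√6/3 ≈ 30.054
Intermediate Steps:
Y(L, D) = (-1 + L)/(3 + D)
S = -1/17 ≈ -0.058824
35*(Y(6, √(6 + 0)) + S) = 35*((-1 + 6)/(3 + √(6 + 0)) - 1/17) = 35*(5/(3 + √6) - 1/17) = 35*(-1/17 + 5/(3 + √6)) = -35/17 + 175/(3 + √6)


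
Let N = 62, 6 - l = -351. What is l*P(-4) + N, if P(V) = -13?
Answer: -4579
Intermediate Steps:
l = 357 (l = 6 - 1*(-351) = 6 + 351 = 357)
l*P(-4) + N = 357*(-13) + 62 = -4641 + 62 = -4579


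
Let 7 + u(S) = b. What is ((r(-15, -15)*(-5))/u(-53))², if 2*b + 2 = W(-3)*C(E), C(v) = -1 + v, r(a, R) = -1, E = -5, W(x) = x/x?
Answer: 25/121 ≈ 0.20661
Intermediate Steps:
W(x) = 1
b = -4 (b = -1 + (1*(-1 - 5))/2 = -1 + (1*(-6))/2 = -1 + (½)*(-6) = -1 - 3 = -4)
u(S) = -11 (u(S) = -7 - 4 = -11)
((r(-15, -15)*(-5))/u(-53))² = (-1*(-5)/(-11))² = (5*(-1/11))² = (-5/11)² = 25/121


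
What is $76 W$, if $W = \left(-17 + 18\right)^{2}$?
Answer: $76$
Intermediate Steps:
$W = 1$ ($W = 1^{2} = 1$)
$76 W = 76 \cdot 1 = 76$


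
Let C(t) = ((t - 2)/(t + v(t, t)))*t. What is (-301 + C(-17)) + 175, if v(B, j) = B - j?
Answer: -145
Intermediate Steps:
C(t) = -2 + t (C(t) = ((t - 2)/(t + (t - t)))*t = ((-2 + t)/(t + 0))*t = ((-2 + t)/t)*t = -2 + t)
(-301 + C(-17)) + 175 = (-301 + (-2 - 17)) + 175 = (-301 - 19) + 175 = -320 + 175 = -145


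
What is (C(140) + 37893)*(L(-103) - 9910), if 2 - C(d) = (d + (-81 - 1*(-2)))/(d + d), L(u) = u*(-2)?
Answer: -12870583807/35 ≈ -3.6773e+8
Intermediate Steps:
L(u) = -2*u
C(d) = 2 - (-79 + d)/(2*d) (C(d) = 2 - (d + (-81 - 1*(-2)))/(d + d) = 2 - (d + (-81 + 2))/(2*d) = 2 - (d - 79)*1/(2*d) = 2 - (-79 + d)*1/(2*d) = 2 - (-79 + d)/(2*d))
(C(140) + 37893)*(L(-103) - 9910) = ((½)*(79 + 3*140)/140 + 37893)*(-2*(-103) - 9910) = ((½)*(1/140)*(79 + 420) + 37893)*(206 - 9910) = ((½)*(1/140)*499 + 37893)*(-9704) = (499/280 + 37893)*(-9704) = (10610539/280)*(-9704) = -12870583807/35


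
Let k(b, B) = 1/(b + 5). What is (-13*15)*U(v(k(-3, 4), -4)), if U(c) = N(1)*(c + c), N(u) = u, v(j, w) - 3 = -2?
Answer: -390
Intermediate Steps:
k(b, B) = 1/(5 + b)
v(j, w) = 1 (v(j, w) = 3 - 2 = 1)
U(c) = 2*c (U(c) = 1*(c + c) = 1*(2*c) = 2*c)
(-13*15)*U(v(k(-3, 4), -4)) = (-13*15)*(2*1) = -195*2 = -390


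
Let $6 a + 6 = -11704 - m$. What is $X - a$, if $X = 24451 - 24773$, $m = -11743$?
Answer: $- \frac{655}{2} \approx -327.5$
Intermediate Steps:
$a = \frac{11}{2}$ ($a = -1 + \frac{-11704 - -11743}{6} = -1 + \frac{-11704 + 11743}{6} = -1 + \frac{1}{6} \cdot 39 = -1 + \frac{13}{2} = \frac{11}{2} \approx 5.5$)
$X = -322$ ($X = 24451 - 24773 = -322$)
$X - a = -322 - \frac{11}{2} = - \frac{655}{2}$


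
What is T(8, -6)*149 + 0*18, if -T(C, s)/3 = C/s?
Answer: 596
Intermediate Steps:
T(C, s) = -3*C/s
T(8, -6)*149 + 0*18 = -3*8/(-6)*149 + 0*18 = -3*8*(-⅙)*149 + 0 = 4*149 + 0 = 596 + 0 = 596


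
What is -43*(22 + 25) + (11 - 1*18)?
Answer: -2028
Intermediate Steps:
-43*(22 + 25) + (11 - 1*18) = -43*47 + (11 - 18) = -2021 - 7 = -2028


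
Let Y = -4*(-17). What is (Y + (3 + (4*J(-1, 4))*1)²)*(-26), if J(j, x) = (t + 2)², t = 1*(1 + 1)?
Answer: -118482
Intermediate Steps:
t = 2 (t = 1*2 = 2)
J(j, x) = 16 (J(j, x) = (2 + 2)² = 4² = 16)
Y = 68
(Y + (3 + (4*J(-1, 4))*1)²)*(-26) = (68 + (3 + (4*16)*1)²)*(-26) = (68 + (3 + 64*1)²)*(-26) = (68 + (3 + 64)²)*(-26) = (68 + 67²)*(-26) = (68 + 4489)*(-26) = 4557*(-26) = -118482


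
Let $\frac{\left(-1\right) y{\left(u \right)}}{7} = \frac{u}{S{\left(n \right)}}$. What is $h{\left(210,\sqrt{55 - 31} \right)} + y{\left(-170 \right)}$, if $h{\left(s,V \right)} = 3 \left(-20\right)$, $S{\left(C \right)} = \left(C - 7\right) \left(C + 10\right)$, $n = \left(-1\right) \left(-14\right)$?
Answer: $- \frac{635}{12} \approx -52.917$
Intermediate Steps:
$n = 14$
$S{\left(C \right)} = \left(-7 + C\right) \left(10 + C\right)$
$y{\left(u \right)} = - \frac{u}{24}$ ($y{\left(u \right)} = - 7 \frac{u}{-70 + 14^{2} + 3 \cdot 14} = - 7 \frac{u}{-70 + 196 + 42} = - 7 \frac{u}{168} = - \frac{u}{24}$)
$h{\left(s,V \right)} = -60$
$h{\left(210,\sqrt{55 - 31} \right)} + y{\left(-170 \right)} = -60 - - \frac{85}{12} = -60 + \frac{85}{12} = - \frac{635}{12}$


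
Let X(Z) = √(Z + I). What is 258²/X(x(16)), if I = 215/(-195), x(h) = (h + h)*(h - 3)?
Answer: 66564*√631059/16181 ≈ 3267.9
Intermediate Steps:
x(h) = 2*h*(-3 + h) (x(h) = (2*h)*(-3 + h) = 2*h*(-3 + h))
I = -43/39 (I = 215*(-1/195) = -43/39 ≈ -1.1026)
X(Z) = √(-43/39 + Z) (X(Z) = √(Z - 43/39) = √(-43/39 + Z))
258²/X(x(16)) = 258²/((√(-1677 + 1521*(2*16*(-3 + 16)))/39)) = 66564/((√(-1677 + 1521*(2*16*13))/39)) = 66564/((√(-1677 + 1521*416)/39)) = 66564/((√(-1677 + 632736)/39)) = 66564/((√631059/39)) = 66564*(√631059/16181) = 66564*√631059/16181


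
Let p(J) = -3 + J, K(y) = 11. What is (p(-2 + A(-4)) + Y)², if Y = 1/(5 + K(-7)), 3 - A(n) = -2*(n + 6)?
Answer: 1089/256 ≈ 4.2539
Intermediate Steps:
A(n) = 15 + 2*n (A(n) = 3 - (-2)*(n + 6) = 3 - (-2)*(6 + n) = 3 - (-12 - 2*n) = 3 + (12 + 2*n) = 15 + 2*n)
Y = 1/16 (Y = 1/(5 + 11) = 1/16 ≈ 0.062500)
(p(-2 + A(-4)) + Y)² = ((-3 + (-2 + (15 + 2*(-4)))) + 1/16)² = ((-3 + (-2 + (15 - 8))) + 1/16)² = ((-3 + (-2 + 7)) + 1/16)² = ((-3 + 5) + 1/16)² = (2 + 1/16)² = (33/16)² = 1089/256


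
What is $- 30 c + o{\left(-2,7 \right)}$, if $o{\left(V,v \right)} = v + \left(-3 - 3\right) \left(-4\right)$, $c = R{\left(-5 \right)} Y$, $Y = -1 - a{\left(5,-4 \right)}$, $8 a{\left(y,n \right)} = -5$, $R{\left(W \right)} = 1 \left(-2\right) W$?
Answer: $\frac{287}{2} \approx 143.5$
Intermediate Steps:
$R{\left(W \right)} = - 2 W$
$a{\left(y,n \right)} = - \frac{5}{8}$ ($a{\left(y,n \right)} = \frac{1}{8} \left(-5\right) = - \frac{5}{8}$)
$Y = - \frac{3}{8}$ ($Y = -1 - - \frac{5}{8} = -1 + \frac{5}{8} = - \frac{3}{8} \approx -0.375$)
$c = - \frac{15}{4}$ ($c = \left(-2\right) \left(-5\right) \left(- \frac{3}{8}\right) = 10 \left(- \frac{3}{8}\right) = - \frac{15}{4} \approx -3.75$)
$o{\left(V,v \right)} = 24 + v$ ($o{\left(V,v \right)} = v - -24 = v + 24 = 24 + v$)
$- 30 c + o{\left(-2,7 \right)} = \left(-30\right) \left(- \frac{15}{4}\right) + \left(24 + 7\right) = \frac{225}{2} + 31 = \frac{287}{2}$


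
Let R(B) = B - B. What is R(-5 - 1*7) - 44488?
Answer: -44488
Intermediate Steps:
R(B) = 0
R(-5 - 1*7) - 44488 = 0 - 44488 = -44488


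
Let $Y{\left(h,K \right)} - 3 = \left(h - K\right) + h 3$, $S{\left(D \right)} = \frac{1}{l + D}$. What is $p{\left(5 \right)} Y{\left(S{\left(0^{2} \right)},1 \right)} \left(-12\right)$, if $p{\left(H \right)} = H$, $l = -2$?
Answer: $0$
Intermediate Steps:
$S{\left(D \right)} = \frac{1}{-2 + D}$
$Y{\left(h,K \right)} = 3 - K + 4 h$ ($Y{\left(h,K \right)} = 3 - \left(K - h - h 3\right) = 3 + \left(\left(h - K\right) + 3 h\right) = 3 - \left(K - 4 h\right) = 3 - K + 4 h$)
$p{\left(5 \right)} Y{\left(S{\left(0^{2} \right)},1 \right)} \left(-12\right) = 5 \left(3 - 1 + \frac{4}{-2 + 0^{2}}\right) \left(-12\right) = 5 \left(3 - 1 + \frac{4}{-2 + 0}\right) \left(-12\right) = 5 \left(3 - 1 + \frac{4}{-2}\right) \left(-12\right) = 5 \left(3 - 1 + 4 \left(- \frac{1}{2}\right)\right) \left(-12\right) = 5 \left(3 - 1 - 2\right) \left(-12\right) = 5 \cdot 0 \left(-12\right) = 0 \left(-12\right) = 0$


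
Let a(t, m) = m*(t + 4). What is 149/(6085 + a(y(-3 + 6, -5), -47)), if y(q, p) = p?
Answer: 149/6132 ≈ 0.024299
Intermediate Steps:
a(t, m) = m*(4 + t)
149/(6085 + a(y(-3 + 6, -5), -47)) = 149/(6085 - 47*(4 - 5)) = 149/(6085 - 47*(-1)) = 149/(6085 + 47) = 149/6132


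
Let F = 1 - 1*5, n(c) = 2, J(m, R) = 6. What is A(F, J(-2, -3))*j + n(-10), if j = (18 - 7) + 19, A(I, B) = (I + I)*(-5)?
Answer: 1202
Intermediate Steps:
F = -4 (F = 1 - 5 = -4)
A(I, B) = -10*I (A(I, B) = (2*I)*(-5) = -10*I)
j = 30 (j = 11 + 19 = 30)
A(F, J(-2, -3))*j + n(-10) = -10*(-4)*30 + 2 = 40*30 + 2 = 1200 + 2 = 1202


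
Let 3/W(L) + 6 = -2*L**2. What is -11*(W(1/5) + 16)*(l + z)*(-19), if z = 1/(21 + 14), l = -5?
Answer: -2255649/140 ≈ -16112.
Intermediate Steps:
z = 1/35 ≈ 0.028571
W(L) = 3/(-6 - 2*L**2)
-11*(W(1/5) + 16)*(l + z)*(-19) = -11*(-3/(6 + 2*(1/5)**2) + 16)*(-5 + 1/35)*(-19) = -11*(-3/(6 + 2*(1/5)**2) + 16)*(-174)/35*(-19) = -11*(-3/(6 + 2*(1/25)) + 16)*(-174)/35*(-19) = -11*(-3/(6 + 2/25) + 16)*(-174)/35*(-19) = -11*(-3/152/25 + 16)*(-174)/35*(-19) = -11*(-3*25/152 + 16)*(-174)/35*(-19) = -11*(-75/152 + 16)*(-174)/35*(-19) = -25927*(-174)/(152*35)*(-19) = -11*(-205059/2660)*(-19) = (2255649/2660)*(-19) = -2255649/140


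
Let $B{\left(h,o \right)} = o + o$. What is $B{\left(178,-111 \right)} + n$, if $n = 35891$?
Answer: $35669$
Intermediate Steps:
$B{\left(h,o \right)} = 2 o$
$B{\left(178,-111 \right)} + n = 2 \left(-111\right) + 35891 = -222 + 35891 = 35669$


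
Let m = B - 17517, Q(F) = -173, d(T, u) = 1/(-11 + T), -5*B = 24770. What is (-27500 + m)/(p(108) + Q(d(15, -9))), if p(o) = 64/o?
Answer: 1349217/4655 ≈ 289.84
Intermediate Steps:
B = -4954 (B = -⅕*24770 = -4954)
m = -22471 (m = -4954 - 17517 = -22471)
(-27500 + m)/(p(108) + Q(d(15, -9))) = (-27500 - 22471)/(64/108 - 173) = -49971/(64*(1/108) - 173) = -49971/(16/27 - 173) = -49971/(-4655/27) = -49971*(-27/4655) = 1349217/4655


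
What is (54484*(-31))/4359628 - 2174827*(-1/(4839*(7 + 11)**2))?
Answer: 1708338852253/1708795431252 ≈ 0.99973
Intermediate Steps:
(54484*(-31))/4359628 - 2174827*(-1/(4839*(7 + 11)**2)) = -1689004*1/4359628 - 2174827/(18**2*(-4839)) = -422251/1089907 - 2174827/(324*(-4839)) = -422251/1089907 - 2174827/(-1567836) = -422251/1089907 - 2174827*(-1/1567836) = -422251/1089907 + 2174827/1567836 = 1708338852253/1708795431252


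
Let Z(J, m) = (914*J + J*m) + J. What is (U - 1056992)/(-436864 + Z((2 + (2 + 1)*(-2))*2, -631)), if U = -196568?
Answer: 156695/54892 ≈ 2.8546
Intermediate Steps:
Z(J, m) = 915*J + J*m
(U - 1056992)/(-436864 + Z((2 + (2 + 1)*(-2))*2, -631)) = (-196568 - 1056992)/(-436864 + ((2 + (2 + 1)*(-2))*2)*(915 - 631)) = -1253560/(-436864 + ((2 + 3*(-2))*2)*284) = -1253560/(-436864 + ((2 - 6)*2)*284) = -1253560/(-436864 - 4*2*284) = -1253560/(-436864 - 8*284) = -1253560/(-436864 - 2272) = -1253560/(-439136) = -1253560*(-1/439136) = 156695/54892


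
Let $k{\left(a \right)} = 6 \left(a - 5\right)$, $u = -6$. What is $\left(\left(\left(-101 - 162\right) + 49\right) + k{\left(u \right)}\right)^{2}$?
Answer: $78400$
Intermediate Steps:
$k{\left(a \right)} = -30 + 6 a$ ($k{\left(a \right)} = 6 \left(-5 + a\right) = -30 + 6 a$)
$\left(\left(\left(-101 - 162\right) + 49\right) + k{\left(u \right)}\right)^{2} = \left(\left(\left(-101 - 162\right) + 49\right) + \left(-30 + 6 \left(-6\right)\right)\right)^{2} = \left(\left(-263 + 49\right) - 66\right)^{2} = \left(-214 - 66\right)^{2} = \left(-280\right)^{2} = 78400$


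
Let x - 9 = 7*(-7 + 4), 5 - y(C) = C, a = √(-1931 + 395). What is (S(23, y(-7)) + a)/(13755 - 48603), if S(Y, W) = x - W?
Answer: 1/1452 - I*√6/2178 ≈ 0.00068871 - 0.0011247*I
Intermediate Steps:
a = 16*I*√6 (a = √(-1536) = 16*I*√6 ≈ 39.192*I)
y(C) = 5 - C
x = -12 (x = 9 + 7*(-7 + 4) = 9 + 7*(-3) = 9 - 21 = -12)
S(Y, W) = -12 - W
(S(23, y(-7)) + a)/(13755 - 48603) = ((-12 - (5 - 1*(-7))) + 16*I*√6)/(13755 - 48603) = ((-12 - (5 + 7)) + 16*I*√6)/(-34848) = ((-12 - 1*12) + 16*I*√6)*(-1/34848) = ((-12 - 12) + 16*I*√6)*(-1/34848) = (-24 + 16*I*√6)*(-1/34848) = 1/1452 - I*√6/2178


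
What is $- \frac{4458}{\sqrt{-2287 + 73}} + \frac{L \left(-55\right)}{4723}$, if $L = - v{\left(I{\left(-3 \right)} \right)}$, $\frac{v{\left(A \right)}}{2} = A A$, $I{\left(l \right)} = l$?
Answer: $\frac{990}{4723} + \frac{743 i \sqrt{246}}{123} \approx 0.20961 + 94.744 i$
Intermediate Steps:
$v{\left(A \right)} = 2 A^{2}$ ($v{\left(A \right)} = 2 A A = 2 A^{2}$)
$L = -18$ ($L = - 2 \left(-3\right)^{2} = - 2 \cdot 9 = \left(-1\right) 18 = -18$)
$- \frac{4458}{\sqrt{-2287 + 73}} + \frac{L \left(-55\right)}{4723} = - \frac{4458}{\sqrt{-2287 + 73}} + \frac{\left(-18\right) \left(-55\right)}{4723} = - \frac{4458}{\sqrt{-2214}} + 990 \cdot \frac{1}{4723} = - \frac{4458}{3 i \sqrt{246}} + \frac{990}{4723} = - 4458 \left(- \frac{i \sqrt{246}}{738}\right) + \frac{990}{4723} = \frac{743 i \sqrt{246}}{123} + \frac{990}{4723} = \frac{990}{4723} + \frac{743 i \sqrt{246}}{123}$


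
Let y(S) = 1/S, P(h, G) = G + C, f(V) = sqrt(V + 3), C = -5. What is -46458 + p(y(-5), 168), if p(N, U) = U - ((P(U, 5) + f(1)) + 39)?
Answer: -46331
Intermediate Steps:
f(V) = sqrt(3 + V)
P(h, G) = -5 + G (P(h, G) = G - 5 = -5 + G)
y(S) = 1/S
p(N, U) = -41 + U (p(N, U) = U - (((-5 + 5) + sqrt(3 + 1)) + 39) = U - ((0 + sqrt(4)) + 39) = U - ((0 + 2) + 39) = U - (2 + 39) = U - 1*41 = U - 41 = -41 + U)
-46458 + p(y(-5), 168) = -46458 + (-41 + 168) = -46458 + 127 = -46331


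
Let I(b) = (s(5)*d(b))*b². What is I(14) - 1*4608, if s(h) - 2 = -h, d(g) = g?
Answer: -12840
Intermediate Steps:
s(h) = 2 - h
I(b) = -3*b³ (I(b) = ((2 - 1*5)*b)*b² = ((2 - 5)*b)*b² = (-3*b)*b² = -3*b³)
I(14) - 1*4608 = -3*14³ - 1*4608 = -3*2744 - 4608 = -8232 - 4608 = -12840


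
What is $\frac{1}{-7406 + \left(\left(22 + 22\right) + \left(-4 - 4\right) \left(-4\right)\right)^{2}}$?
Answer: $- \frac{1}{1630} \approx -0.0006135$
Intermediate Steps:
$\frac{1}{-7406 + \left(\left(22 + 22\right) + \left(-4 - 4\right) \left(-4\right)\right)^{2}} = \frac{1}{-7406 + \left(44 - -32\right)^{2}} = \frac{1}{-7406 + \left(44 + 32\right)^{2}} = \frac{1}{-7406 + 76^{2}} = \frac{1}{-7406 + 5776} = \frac{1}{-1630} = - \frac{1}{1630}$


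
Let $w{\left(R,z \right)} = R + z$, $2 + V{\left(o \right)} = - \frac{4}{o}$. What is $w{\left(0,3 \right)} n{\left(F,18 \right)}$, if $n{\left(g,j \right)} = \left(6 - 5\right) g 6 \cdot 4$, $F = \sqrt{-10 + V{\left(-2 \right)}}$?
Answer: $72 i \sqrt{10} \approx 227.68 i$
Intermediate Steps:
$V{\left(o \right)} = -2 - \frac{4}{o}$
$F = i \sqrt{10}$ ($F = \sqrt{-10 - \left(2 + \frac{4}{-2}\right)} = \sqrt{-10 - 0} = \sqrt{-10 + \left(-2 + 2\right)} = \sqrt{-10 + 0} = \sqrt{-10} = i \sqrt{10} \approx 3.1623 i$)
$n{\left(g,j \right)} = 24 g$ ($n{\left(g,j \right)} = 1 \cdot 6 g 4 = 1 \cdot 24 g = 24 g$)
$w{\left(0,3 \right)} n{\left(F,18 \right)} = \left(0 + 3\right) 24 i \sqrt{10} = 3 \cdot 24 i \sqrt{10} = 72 i \sqrt{10}$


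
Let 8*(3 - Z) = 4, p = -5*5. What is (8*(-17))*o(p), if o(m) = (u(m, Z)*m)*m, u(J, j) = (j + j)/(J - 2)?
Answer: 425000/27 ≈ 15741.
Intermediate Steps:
p = -25
Z = 5/2 (Z = 3 - ⅛*4 = 3 - ½ = 5/2 ≈ 2.5000)
u(J, j) = 2*j/(-2 + J) (u(J, j) = (2*j)/(-2 + J) = 2*j/(-2 + J))
o(m) = 5*m²/(-2 + m) (o(m) = ((2*(5/2)/(-2 + m))*m)*m = ((5/(-2 + m))*m)*m = (5*m/(-2 + m))*m = 5*m²/(-2 + m))
(8*(-17))*o(p) = (8*(-17))*(5*(-25)²/(-2 - 25)) = -680*625/(-27) = -680*625*(-1)/27 = -136*(-3125/27) = 425000/27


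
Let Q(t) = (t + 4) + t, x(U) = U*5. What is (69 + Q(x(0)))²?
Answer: 5329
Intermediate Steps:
x(U) = 5*U
Q(t) = 4 + 2*t (Q(t) = (4 + t) + t = 4 + 2*t)
(69 + Q(x(0)))² = (69 + (4 + 2*(5*0)))² = (69 + (4 + 2*0))² = (69 + (4 + 0))² = (69 + 4)² = 73² = 5329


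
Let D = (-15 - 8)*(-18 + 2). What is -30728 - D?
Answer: -31096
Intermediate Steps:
D = 368 (D = -23*(-16) = 368)
-30728 - D = -30728 - 1*368 = -30728 - 368 = -31096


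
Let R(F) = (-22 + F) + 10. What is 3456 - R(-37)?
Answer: 3505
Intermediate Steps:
R(F) = -12 + F
3456 - R(-37) = 3456 - (-12 - 37) = 3456 - 1*(-49) = 3456 + 49 = 3505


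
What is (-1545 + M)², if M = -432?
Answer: 3908529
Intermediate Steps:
(-1545 + M)² = (-1545 - 432)² = (-1977)² = 3908529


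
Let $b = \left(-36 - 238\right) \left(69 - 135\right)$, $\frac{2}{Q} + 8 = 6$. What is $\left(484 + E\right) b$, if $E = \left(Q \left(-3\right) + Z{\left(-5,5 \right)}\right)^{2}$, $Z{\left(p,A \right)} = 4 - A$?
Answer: $8824992$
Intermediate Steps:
$Q = -1$ ($Q = \frac{2}{-8 + 6} = \frac{2}{-2} = 2 \left(- \frac{1}{2}\right) = -1$)
$b = 18084$ ($b = \left(-274\right) \left(-66\right) = 18084$)
$E = 4$ ($E = \left(\left(-1\right) \left(-3\right) + \left(4 - 5\right)\right)^{2} = \left(3 + \left(4 - 5\right)\right)^{2} = \left(3 - 1\right)^{2} = 2^{2} = 4$)
$\left(484 + E\right) b = \left(484 + 4\right) 18084 = 488 \cdot 18084 = 8824992$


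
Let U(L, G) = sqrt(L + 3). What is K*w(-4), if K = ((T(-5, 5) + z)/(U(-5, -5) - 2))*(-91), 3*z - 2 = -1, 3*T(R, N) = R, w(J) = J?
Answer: 1456/9 + 728*I*sqrt(2)/9 ≈ 161.78 + 114.39*I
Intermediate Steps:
U(L, G) = sqrt(3 + L)
T(R, N) = R/3
z = 1/3 (z = 2/3 + (1/3)*(-1) = 2/3 - 1/3 = 1/3 ≈ 0.33333)
K = 364/(3*(-2 + I*sqrt(2))) (K = (((1/3)*(-5) + 1/3)/(sqrt(3 - 5) - 2))*(-91) = ((-5/3 + 1/3)/(sqrt(-2) - 2))*(-91) = -4/(3*(I*sqrt(2) - 2))*(-91) = -4/(3*(-2 + I*sqrt(2)))*(-91) = 364/(3*(-2 + I*sqrt(2))) ≈ -40.444 - 28.599*I)
K*w(-4) = (-364/9 - 182*I*sqrt(2)/9)*(-4) = 1456/9 + 728*I*sqrt(2)/9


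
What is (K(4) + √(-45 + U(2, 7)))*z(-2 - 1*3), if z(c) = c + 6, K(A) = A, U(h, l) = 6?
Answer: 4 + I*√39 ≈ 4.0 + 6.245*I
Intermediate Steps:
z(c) = 6 + c
(K(4) + √(-45 + U(2, 7)))*z(-2 - 1*3) = (4 + √(-45 + 6))*(6 + (-2 - 1*3)) = (4 + √(-39))*(6 + (-2 - 3)) = (4 + I*√39)*(6 - 5) = (4 + I*√39)*1 = 4 + I*√39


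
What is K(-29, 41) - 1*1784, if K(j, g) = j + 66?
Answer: -1747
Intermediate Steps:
K(j, g) = 66 + j
K(-29, 41) - 1*1784 = (66 - 29) - 1*1784 = 37 - 1784 = -1747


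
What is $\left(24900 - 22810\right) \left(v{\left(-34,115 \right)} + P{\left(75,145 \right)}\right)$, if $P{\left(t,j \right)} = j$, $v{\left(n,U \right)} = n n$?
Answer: $2719090$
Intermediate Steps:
$v{\left(n,U \right)} = n^{2}$
$\left(24900 - 22810\right) \left(v{\left(-34,115 \right)} + P{\left(75,145 \right)}\right) = \left(24900 - 22810\right) \left(\left(-34\right)^{2} + 145\right) = 2090 \left(1156 + 145\right) = 2090 \cdot 1301 = 2719090$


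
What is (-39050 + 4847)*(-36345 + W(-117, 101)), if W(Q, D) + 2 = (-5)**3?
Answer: 1247451816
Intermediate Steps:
W(Q, D) = -127 (W(Q, D) = -2 + (-5)**3 = -2 - 125 = -127)
(-39050 + 4847)*(-36345 + W(-117, 101)) = (-39050 + 4847)*(-36345 - 127) = -34203*(-36472) = 1247451816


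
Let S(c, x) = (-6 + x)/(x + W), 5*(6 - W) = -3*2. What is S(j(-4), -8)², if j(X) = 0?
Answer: 1225/4 ≈ 306.25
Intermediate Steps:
W = 36/5 (W = 6 - (-3)*2/5 = 6 - ⅕*(-6) = 6 + 6/5 = 36/5 ≈ 7.2000)
S(c, x) = (-6 + x)/(36/5 + x) (S(c, x) = (-6 + x)/(x + 36/5) = (-6 + x)/(36/5 + x))
S(j(-4), -8)² = (5*(-6 - 8)/(36 + 5*(-8)))² = (5*(-14)/(36 - 40))² = (5*(-14)/(-4))² = (5*(-¼)*(-14))² = (35/2)² = 1225/4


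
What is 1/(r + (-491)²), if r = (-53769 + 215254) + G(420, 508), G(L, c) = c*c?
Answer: 1/660630 ≈ 1.5137e-6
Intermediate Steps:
G(L, c) = c²
r = 419549 (r = (-53769 + 215254) + 508² = 161485 + 258064 = 419549)
1/(r + (-491)²) = 1/(419549 + (-491)²) = 1/(419549 + 241081) = 1/660630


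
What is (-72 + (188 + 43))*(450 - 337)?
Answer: 17967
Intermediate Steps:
(-72 + (188 + 43))*(450 - 337) = (-72 + 231)*113 = 159*113 = 17967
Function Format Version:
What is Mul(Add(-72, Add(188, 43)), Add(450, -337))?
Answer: 17967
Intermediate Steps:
Mul(Add(-72, Add(188, 43)), Add(450, -337)) = Mul(Add(-72, 231), 113) = Mul(159, 113) = 17967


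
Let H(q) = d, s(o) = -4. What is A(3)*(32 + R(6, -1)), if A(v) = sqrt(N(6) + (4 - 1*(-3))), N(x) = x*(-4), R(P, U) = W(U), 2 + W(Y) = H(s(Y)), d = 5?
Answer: 35*I*sqrt(17) ≈ 144.31*I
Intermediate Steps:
H(q) = 5
W(Y) = 3 (W(Y) = -2 + 5 = 3)
R(P, U) = 3
N(x) = -4*x
A(v) = I*sqrt(17) (A(v) = sqrt(-4*6 + (4 - 1*(-3))) = sqrt(-24 + (4 + 3)) = sqrt(-24 + 7) = sqrt(-17) = I*sqrt(17))
A(3)*(32 + R(6, -1)) = (I*sqrt(17))*(32 + 3) = (I*sqrt(17))*35 = 35*I*sqrt(17)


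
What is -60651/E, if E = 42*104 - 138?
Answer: -6739/470 ≈ -14.338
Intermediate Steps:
E = 4230 (E = 4368 - 138 = 4230)
-60651/E = -60651/4230 = -60651*1/4230 = -6739/470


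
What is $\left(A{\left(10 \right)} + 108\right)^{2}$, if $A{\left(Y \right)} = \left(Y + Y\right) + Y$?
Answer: $19044$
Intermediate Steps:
$A{\left(Y \right)} = 3 Y$ ($A{\left(Y \right)} = 2 Y + Y = 3 Y$)
$\left(A{\left(10 \right)} + 108\right)^{2} = \left(3 \cdot 10 + 108\right)^{2} = \left(30 + 108\right)^{2} = 138^{2} = 19044$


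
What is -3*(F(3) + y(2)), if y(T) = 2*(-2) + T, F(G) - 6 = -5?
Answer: 3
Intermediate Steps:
F(G) = 1 (F(G) = 6 - 5 = 1)
y(T) = -4 + T
-3*(F(3) + y(2)) = -3*(1 + (-4 + 2)) = -3*(1 - 2) = -3*(-1) = 3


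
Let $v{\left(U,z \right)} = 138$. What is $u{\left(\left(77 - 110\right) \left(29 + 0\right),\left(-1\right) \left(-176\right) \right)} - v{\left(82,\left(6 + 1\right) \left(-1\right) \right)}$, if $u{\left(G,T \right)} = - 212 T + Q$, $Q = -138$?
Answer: $-37588$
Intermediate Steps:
$u{\left(G,T \right)} = -138 - 212 T$ ($u{\left(G,T \right)} = - 212 T - 138 = -138 - 212 T$)
$u{\left(\left(77 - 110\right) \left(29 + 0\right),\left(-1\right) \left(-176\right) \right)} - v{\left(82,\left(6 + 1\right) \left(-1\right) \right)} = \left(-138 - 212 \left(\left(-1\right) \left(-176\right)\right)\right) - 138 = \left(-138 - 37312\right) - 138 = -37450 - 138 = -37588$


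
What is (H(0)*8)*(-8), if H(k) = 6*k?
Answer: 0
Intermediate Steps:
(H(0)*8)*(-8) = ((6*0)*8)*(-8) = (0*8)*(-8) = 0*(-8) = 0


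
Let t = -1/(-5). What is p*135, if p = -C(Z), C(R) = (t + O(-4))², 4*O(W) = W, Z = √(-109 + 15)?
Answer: -432/5 ≈ -86.400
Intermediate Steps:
Z = I*√94 (Z = √(-94) = I*√94 ≈ 9.6954*I)
O(W) = W/4
t = ⅕ (t = -1*(-⅕) = ⅕ ≈ 0.20000)
C(R) = 16/25 (C(R) = (⅕ + (¼)*(-4))² = (⅕ - 1)² = (-⅘)² = 16/25)
p = -16/25 (p = -1*16/25 = -16/25 ≈ -0.64000)
p*135 = -16/25*135 = -432/5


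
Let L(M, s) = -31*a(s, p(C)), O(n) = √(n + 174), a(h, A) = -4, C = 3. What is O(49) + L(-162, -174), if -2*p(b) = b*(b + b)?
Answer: 124 + √223 ≈ 138.93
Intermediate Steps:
p(b) = -b² (p(b) = -b*(b + b)/2 = -b*2*b/2 = -b²)
O(n) = √(174 + n)
L(M, s) = 124 (L(M, s) = -31*(-4) = 124)
O(49) + L(-162, -174) = √(174 + 49) + 124 = √223 + 124 = 124 + √223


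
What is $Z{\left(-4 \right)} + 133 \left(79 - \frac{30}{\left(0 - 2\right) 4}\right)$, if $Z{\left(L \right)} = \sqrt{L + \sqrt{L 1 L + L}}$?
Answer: $\frac{44023}{4} + \sqrt{-4 + 2 \sqrt{3}} \approx 11006.0 + 0.73205 i$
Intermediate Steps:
$Z{\left(L \right)} = \sqrt{L + \sqrt{L + L^{2}}}$ ($Z{\left(L \right)} = \sqrt{L + \sqrt{L L + L}} = \sqrt{L + \sqrt{L^{2} + L}} = \sqrt{L + \sqrt{L + L^{2}}}$)
$Z{\left(-4 \right)} + 133 \left(79 - \frac{30}{\left(0 - 2\right) 4}\right) = \sqrt{-4 + \sqrt{- 4 \left(1 - 4\right)}} + 133 \left(79 - \frac{30}{\left(0 - 2\right) 4}\right) = \sqrt{-4 + \sqrt{\left(-4\right) \left(-3\right)}} + 133 \left(79 - \frac{30}{\left(-2\right) 4}\right) = \sqrt{-4 + \sqrt{12}} + 133 \left(79 - \frac{30}{-8}\right) = \sqrt{-4 + 2 \sqrt{3}} + 133 \left(79 - 30 \left(- \frac{1}{8}\right)\right) = \sqrt{-4 + 2 \sqrt{3}} + 133 \left(79 - - \frac{15}{4}\right) = \sqrt{-4 + 2 \sqrt{3}} + 133 \left(79 + \frac{15}{4}\right) = \sqrt{-4 + 2 \sqrt{3}} + 133 \cdot \frac{331}{4} = \sqrt{-4 + 2 \sqrt{3}} + \frac{44023}{4} = \frac{44023}{4} + \sqrt{-4 + 2 \sqrt{3}}$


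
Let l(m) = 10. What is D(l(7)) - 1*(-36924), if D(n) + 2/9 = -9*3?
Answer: 332071/9 ≈ 36897.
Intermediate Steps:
D(n) = -245/9 (D(n) = -2/9 - 9*3 = -2/9 - 27 = -245/9)
D(l(7)) - 1*(-36924) = -245/9 - 1*(-36924) = -245/9 + 36924 = 332071/9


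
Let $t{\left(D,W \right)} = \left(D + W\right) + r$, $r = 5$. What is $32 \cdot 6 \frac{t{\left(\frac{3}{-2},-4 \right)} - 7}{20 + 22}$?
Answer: $- \frac{240}{7} \approx -34.286$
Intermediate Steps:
$t{\left(D,W \right)} = 5 + D + W$ ($t{\left(D,W \right)} = \left(D + W\right) + 5 = 5 + D + W$)
$32 \cdot 6 \frac{t{\left(\frac{3}{-2},-4 \right)} - 7}{20 + 22} = 32 \cdot 6 \frac{\left(5 + \frac{3}{-2} - 4\right) - 7}{20 + 22} = 192 \frac{\left(5 + 3 \left(- \frac{1}{2}\right) - 4\right) - 7}{42} = 192 \left(\left(5 - \frac{3}{2} - 4\right) - 7\right) \frac{1}{42} = 192 \left(- \frac{1}{2} - 7\right) \frac{1}{42} = 192 \left(\left(- \frac{15}{2}\right) \frac{1}{42}\right) = 192 \left(- \frac{5}{28}\right) = - \frac{240}{7}$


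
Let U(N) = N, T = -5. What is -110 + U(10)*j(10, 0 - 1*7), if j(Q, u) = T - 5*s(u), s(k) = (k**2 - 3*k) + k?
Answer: -3310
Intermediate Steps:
s(k) = k**2 - 2*k
j(Q, u) = -5 - 5*u*(-2 + u)
-110 + U(10)*j(10, 0 - 1*7) = -110 + 10*(-5 - 5*(0 - 1*7)*(-2 + (0 - 1*7))) = -110 + 10*(-5 - 5*(0 - 7)*(-2 + (0 - 7))) = -110 + 10*(-5 - 5*(-7)*(-2 - 7)) = -110 + 10*(-5 - 5*(-7)*(-9)) = -110 + 10*(-5 - 315) = -110 + 10*(-320) = -110 - 3200 = -3310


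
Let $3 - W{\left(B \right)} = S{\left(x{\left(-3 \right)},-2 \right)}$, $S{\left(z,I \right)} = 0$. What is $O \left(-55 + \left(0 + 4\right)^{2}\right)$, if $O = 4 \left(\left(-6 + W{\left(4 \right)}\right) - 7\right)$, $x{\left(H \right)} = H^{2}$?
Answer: $1560$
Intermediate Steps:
$W{\left(B \right)} = 3$ ($W{\left(B \right)} = 3 - 0 = 3 + 0 = 3$)
$O = -40$ ($O = 4 \left(\left(-6 + 3\right) - 7\right) = 4 \left(-3 - 7\right) = 4 \left(-10\right) = -40$)
$O \left(-55 + \left(0 + 4\right)^{2}\right) = - 40 \left(-55 + \left(0 + 4\right)^{2}\right) = - 40 \left(-55 + 4^{2}\right) = - 40 \left(-55 + 16\right) = \left(-40\right) \left(-39\right) = 1560$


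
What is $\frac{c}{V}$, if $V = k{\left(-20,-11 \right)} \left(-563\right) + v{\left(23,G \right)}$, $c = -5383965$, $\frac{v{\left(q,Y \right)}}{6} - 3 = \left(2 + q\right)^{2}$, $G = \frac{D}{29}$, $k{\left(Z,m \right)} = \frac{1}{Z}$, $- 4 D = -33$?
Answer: $- \frac{107679300}{75923} \approx -1418.3$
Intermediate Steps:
$D = \frac{33}{4}$ ($D = \left(- \frac{1}{4}\right) \left(-33\right) = \frac{33}{4} \approx 8.25$)
$G = \frac{33}{116}$ ($G = \frac{33}{4 \cdot 29} = \frac{33}{4} \cdot \frac{1}{29} = \frac{33}{116} \approx 0.28448$)
$v{\left(q,Y \right)} = 18 + 6 \left(2 + q\right)^{2}$
$V = \frac{75923}{20}$ ($V = \frac{1}{-20} \left(-563\right) + \left(18 + 6 \left(2 + 23\right)^{2}\right) = \left(- \frac{1}{20}\right) \left(-563\right) + \left(18 + 6 \cdot 25^{2}\right) = \frac{563}{20} + \left(18 + 6 \cdot 625\right) = \frac{563}{20} + \left(18 + 3750\right) = \frac{563}{20} + 3768 = \frac{75923}{20} \approx 3796.1$)
$\frac{c}{V} = - \frac{5383965}{\frac{75923}{20}} = \left(-5383965\right) \frac{20}{75923} = - \frac{107679300}{75923}$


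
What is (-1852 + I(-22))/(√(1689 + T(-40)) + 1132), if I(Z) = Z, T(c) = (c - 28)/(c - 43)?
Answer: -176073544/106217937 + 1874*√11641165/106217937 ≈ -1.5975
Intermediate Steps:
T(c) = (-28 + c)/(-43 + c)
(-1852 + I(-22))/(√(1689 + T(-40)) + 1132) = (-1852 - 22)/(√(1689 + (-28 - 40)/(-43 - 40)) + 1132) = -1874/(√(1689 - 68/(-83)) + 1132) = -1874/(√(1689 - 1/83*(-68)) + 1132) = -1874/(√(1689 + 68/83) + 1132) = -1874/(√(140255/83) + 1132) = -1874/(√11641165/83 + 1132) = -1874/(1132 + √11641165/83)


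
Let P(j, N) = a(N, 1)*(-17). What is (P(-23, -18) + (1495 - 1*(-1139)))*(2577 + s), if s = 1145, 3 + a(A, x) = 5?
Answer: 9677200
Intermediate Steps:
a(A, x) = 2 (a(A, x) = -3 + 5 = 2)
P(j, N) = -34 (P(j, N) = 2*(-17) = -34)
(P(-23, -18) + (1495 - 1*(-1139)))*(2577 + s) = (-34 + (1495 - 1*(-1139)))*(2577 + 1145) = (-34 + (1495 + 1139))*3722 = (-34 + 2634)*3722 = 2600*3722 = 9677200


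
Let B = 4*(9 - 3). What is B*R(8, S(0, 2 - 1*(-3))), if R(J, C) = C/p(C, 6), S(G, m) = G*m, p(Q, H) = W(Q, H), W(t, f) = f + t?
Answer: 0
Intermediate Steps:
p(Q, H) = H + Q
R(J, C) = C/(6 + C)
B = 24 (B = 4*6 = 24)
B*R(8, S(0, 2 - 1*(-3))) = 24*((0*(2 - 1*(-3)))/(6 + 0*(2 - 1*(-3)))) = 24*((0*(2 + 3))/(6 + 0*(2 + 3))) = 24*((0*5)/(6 + 0*5)) = 24*(0/(6 + 0)) = 24*(0/6) = 24*(0*(⅙)) = 24*0 = 0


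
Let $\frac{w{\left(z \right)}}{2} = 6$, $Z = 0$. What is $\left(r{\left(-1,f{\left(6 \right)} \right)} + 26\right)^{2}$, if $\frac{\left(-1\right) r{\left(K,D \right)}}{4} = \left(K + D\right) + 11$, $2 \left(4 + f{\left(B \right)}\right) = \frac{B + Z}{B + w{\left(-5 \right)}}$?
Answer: $\frac{16}{9} \approx 1.7778$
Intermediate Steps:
$w{\left(z \right)} = 12$ ($w{\left(z \right)} = 2 \cdot 6 = 12$)
$f{\left(B \right)} = -4 + \frac{B}{2 \left(12 + B\right)}$ ($f{\left(B \right)} = -4 + \frac{\left(B + 0\right) \frac{1}{B + 12}}{2} = -4 + \frac{B \frac{1}{12 + B}}{2} = -4 + \frac{B}{2 \left(12 + B\right)}$)
$r{\left(K,D \right)} = -44 - 4 D - 4 K$ ($r{\left(K,D \right)} = - 4 \left(\left(K + D\right) + 11\right) = - 4 \left(\left(D + K\right) + 11\right) = - 4 \left(11 + D + K\right) = -44 - 4 D - 4 K$)
$\left(r{\left(-1,f{\left(6 \right)} \right)} + 26\right)^{2} = \left(\left(-44 - 4 \frac{-96 - 42}{2 \left(12 + 6\right)} - -4\right) + 26\right)^{2} = \left(\left(-44 - 4 \frac{-96 - 42}{2 \cdot 18} + 4\right) + 26\right)^{2} = \left(\left(-44 - 4 \cdot \frac{1}{2} \cdot \frac{1}{18} \left(-138\right) + 4\right) + 26\right)^{2} = \left(\left(-44 - - \frac{46}{3} + 4\right) + 26\right)^{2} = \left(\left(-44 + \frac{46}{3} + 4\right) + 26\right)^{2} = \left(- \frac{74}{3} + 26\right)^{2} = \left(\frac{4}{3}\right)^{2} = \frac{16}{9}$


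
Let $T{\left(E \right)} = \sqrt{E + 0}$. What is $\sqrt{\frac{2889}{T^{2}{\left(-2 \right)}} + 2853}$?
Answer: $\frac{3 \sqrt{626}}{2} \approx 37.53$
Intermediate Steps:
$T{\left(E \right)} = \sqrt{E}$
$\sqrt{\frac{2889}{T^{2}{\left(-2 \right)}} + 2853} = \sqrt{\frac{2889}{\left(\sqrt{-2}\right)^{2}} + 2853} = \sqrt{\frac{2889}{\left(i \sqrt{2}\right)^{2}} + 2853} = \sqrt{\frac{2889}{-2} + 2853} = \sqrt{2889 \left(- \frac{1}{2}\right) + 2853} = \sqrt{- \frac{2889}{2} + 2853} = \sqrt{\frac{2817}{2}} = \frac{3 \sqrt{626}}{2}$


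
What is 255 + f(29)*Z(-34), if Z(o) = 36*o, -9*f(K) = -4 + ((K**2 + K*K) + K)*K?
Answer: 6747895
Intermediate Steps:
f(K) = 4/9 - K*(K + 2*K**2)/9 (f(K) = -(-4 + ((K**2 + K*K) + K)*K)/9 = -(-4 + ((K**2 + K**2) + K)*K)/9 = -(-4 + (2*K**2 + K)*K)/9 = -(-4 + (K + 2*K**2)*K)/9 = -(-4 + K*(K + 2*K**2))/9 = 4/9 - K*(K + 2*K**2)/9)
255 + f(29)*Z(-34) = 255 + (4/9 - 2/9*29**3 - 1/9*29**2)*(36*(-34)) = 255 + (4/9 - 2/9*24389 - 1/9*841)*(-1224) = 255 + (4/9 - 48778/9 - 841/9)*(-1224) = 255 - 49615/9*(-1224) = 255 + 6747640 = 6747895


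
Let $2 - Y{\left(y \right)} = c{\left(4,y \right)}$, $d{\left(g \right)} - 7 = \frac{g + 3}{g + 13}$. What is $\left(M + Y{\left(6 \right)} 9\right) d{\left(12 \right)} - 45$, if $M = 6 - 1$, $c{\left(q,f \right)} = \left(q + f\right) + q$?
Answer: $- \frac{4139}{5} \approx -827.8$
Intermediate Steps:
$c{\left(q,f \right)} = f + 2 q$ ($c{\left(q,f \right)} = \left(f + q\right) + q = f + 2 q$)
$M = 5$ ($M = 6 - 1 = 5$)
$d{\left(g \right)} = 7 + \frac{3 + g}{13 + g}$ ($d{\left(g \right)} = 7 + \frac{g + 3}{g + 13} = 7 + \frac{3 + g}{13 + g}$)
$Y{\left(y \right)} = -6 - y$ ($Y{\left(y \right)} = 2 - \left(y + 2 \cdot 4\right) = 2 - \left(y + 8\right) = 2 - \left(8 + y\right) = -6 - y$)
$\left(M + Y{\left(6 \right)} 9\right) d{\left(12 \right)} - 45 = \left(5 + \left(-6 - 6\right) 9\right) \frac{2 \left(47 + 4 \cdot 12\right)}{13 + 12} - 45 = \left(5 + \left(-6 - 6\right) 9\right) \frac{2 \left(47 + 48\right)}{25} - 45 = \left(5 - 108\right) 2 \cdot \frac{1}{25} \cdot 95 - 45 = \left(5 - 108\right) \frac{38}{5} - 45 = \left(-103\right) \frac{38}{5} - 45 = - \frac{3914}{5} - 45 = - \frac{4139}{5}$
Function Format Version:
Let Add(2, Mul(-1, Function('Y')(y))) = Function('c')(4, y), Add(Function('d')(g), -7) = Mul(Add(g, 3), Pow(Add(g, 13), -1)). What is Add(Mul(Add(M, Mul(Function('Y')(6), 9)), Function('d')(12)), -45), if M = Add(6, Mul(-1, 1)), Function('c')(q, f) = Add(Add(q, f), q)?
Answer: Rational(-4139, 5) ≈ -827.80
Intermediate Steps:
Function('c')(q, f) = Add(f, Mul(2, q)) (Function('c')(q, f) = Add(Add(f, q), q) = Add(f, Mul(2, q)))
M = 5 (M = Add(6, -1) = 5)
Function('d')(g) = Add(7, Mul(Pow(Add(13, g), -1), Add(3, g))) (Function('d')(g) = Add(7, Mul(Add(g, 3), Pow(Add(g, 13), -1))) = Add(7, Mul(Add(3, g), Pow(Add(13, g), -1))) = Add(7, Mul(Pow(Add(13, g), -1), Add(3, g))))
Function('Y')(y) = Add(-6, Mul(-1, y)) (Function('Y')(y) = Add(2, Mul(-1, Add(y, Mul(2, 4)))) = Add(2, Mul(-1, Add(y, 8))) = Add(2, Mul(-1, Add(8, y))) = Add(2, Add(-8, Mul(-1, y))) = Add(-6, Mul(-1, y)))
Add(Mul(Add(M, Mul(Function('Y')(6), 9)), Function('d')(12)), -45) = Add(Mul(Add(5, Mul(Add(-6, Mul(-1, 6)), 9)), Mul(2, Pow(Add(13, 12), -1), Add(47, Mul(4, 12)))), -45) = Add(Mul(Add(5, Mul(Add(-6, -6), 9)), Mul(2, Pow(25, -1), Add(47, 48))), -45) = Add(Mul(Add(5, Mul(-12, 9)), Mul(2, Rational(1, 25), 95)), -45) = Add(Mul(Add(5, -108), Rational(38, 5)), -45) = Add(Mul(-103, Rational(38, 5)), -45) = Add(Rational(-3914, 5), -45) = Rational(-4139, 5)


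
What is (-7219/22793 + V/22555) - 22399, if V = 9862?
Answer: -11515176919864/514096115 ≈ -22399.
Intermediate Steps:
(-7219/22793 + V/22555) - 22399 = (-7219/22793 + 9862/22555) - 22399 = 61960021/514096115 - 22399 = -11515176919864/514096115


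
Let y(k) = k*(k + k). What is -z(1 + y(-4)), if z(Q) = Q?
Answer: -33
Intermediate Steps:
y(k) = 2*k**2 (y(k) = k*(2*k) = 2*k**2)
-z(1 + y(-4)) = -(1 + 2*(-4)**2) = -(1 + 2*16) = -(1 + 32) = -1*33 = -33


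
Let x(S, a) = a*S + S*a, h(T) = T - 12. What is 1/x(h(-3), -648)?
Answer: 1/19440 ≈ 5.1440e-5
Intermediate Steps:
h(T) = -12 + T
x(S, a) = 2*S*a (x(S, a) = S*a + S*a = 2*S*a)
1/x(h(-3), -648) = 1/(2*(-12 - 3)*(-648)) = 1/(2*(-15)*(-648)) = 1/19440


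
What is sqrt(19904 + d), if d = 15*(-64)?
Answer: 16*sqrt(74) ≈ 137.64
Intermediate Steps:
d = -960
sqrt(19904 + d) = sqrt(19904 - 960) = sqrt(18944) = 16*sqrt(74)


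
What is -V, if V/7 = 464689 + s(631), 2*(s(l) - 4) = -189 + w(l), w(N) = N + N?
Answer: -6513213/2 ≈ -3.2566e+6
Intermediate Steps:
w(N) = 2*N
s(l) = -181/2 + l (s(l) = 4 + (-189 + 2*l)/2 = 4 + (-189/2 + l) = -181/2 + l)
V = 6513213/2 (V = 7*(464689 + (-181/2 + 631)) = 7*(464689 + 1081/2) = 7*(930459/2) = 6513213/2 ≈ 3.2566e+6)
-V = -1*6513213/2 = -6513213/2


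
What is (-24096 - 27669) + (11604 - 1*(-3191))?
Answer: -36970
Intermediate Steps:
(-24096 - 27669) + (11604 - 1*(-3191)) = -51765 + (11604 + 3191) = -51765 + 14795 = -36970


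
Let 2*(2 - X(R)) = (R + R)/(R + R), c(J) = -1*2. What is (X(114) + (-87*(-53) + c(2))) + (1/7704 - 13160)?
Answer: -65865347/7704 ≈ -8549.5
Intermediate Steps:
c(J) = -2
X(R) = 3/2 (X(R) = 2 - (R + R)/(2*(R + R)) = 2 - 2*R/(2*(2*R)) = 2 - 2*R*1/(2*R)/2 = 2 - ½*1 = 2 - ½ = 3/2)
(X(114) + (-87*(-53) + c(2))) + (1/7704 - 13160) = (3/2 + (-87*(-53) - 2)) + (1/7704 - 13160) = (3/2 + (4611 - 2)) + (1/7704 - 13160) = (3/2 + 4609) - 101384639/7704 = 9221/2 - 101384639/7704 = -65865347/7704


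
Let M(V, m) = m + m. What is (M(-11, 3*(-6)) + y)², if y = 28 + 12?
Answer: 16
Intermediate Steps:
M(V, m) = 2*m
y = 40
(M(-11, 3*(-6)) + y)² = (2*(3*(-6)) + 40)² = (2*(-18) + 40)² = (-36 + 40)² = 4² = 16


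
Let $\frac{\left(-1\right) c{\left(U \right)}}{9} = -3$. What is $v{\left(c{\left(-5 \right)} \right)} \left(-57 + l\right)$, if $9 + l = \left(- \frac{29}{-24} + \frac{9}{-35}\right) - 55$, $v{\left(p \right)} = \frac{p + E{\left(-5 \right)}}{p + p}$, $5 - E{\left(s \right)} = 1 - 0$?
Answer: $- \frac{3126071}{45360} \approx -68.917$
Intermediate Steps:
$E{\left(s \right)} = 4$ ($E{\left(s \right)} = 5 - \left(1 - 0\right) = 5 - \left(1 + 0\right) = 5 - 1 = 4$)
$c{\left(U \right)} = 27$ ($c{\left(U \right)} = \left(-9\right) \left(-3\right) = 27$)
$v{\left(p \right)} = \frac{4 + p}{2 p}$ ($v{\left(p \right)} = \frac{p + 4}{p + p} = \frac{4 + p}{2 p}$)
$l = - \frac{52961}{840}$ ($l = -9 + \left(\left(- \frac{29}{-24} + \frac{9}{-35}\right) - 55\right) = -9 + \left(\left(\left(-29\right) \left(- \frac{1}{24}\right) + 9 \left(- \frac{1}{35}\right)\right) - 55\right) = -9 + \left(\left(\frac{29}{24} - \frac{9}{35}\right) - 55\right) = -9 + \left(\frac{799}{840} - 55\right) = -9 - \frac{45401}{840} = - \frac{52961}{840} \approx -63.049$)
$v{\left(c{\left(-5 \right)} \right)} \left(-57 + l\right) = \frac{4 + 27}{2 \cdot 27} \left(-57 - \frac{52961}{840}\right) = \frac{1}{2} \cdot \frac{1}{27} \cdot 31 \left(- \frac{100841}{840}\right) = \frac{31}{54} \left(- \frac{100841}{840}\right) = - \frac{3126071}{45360}$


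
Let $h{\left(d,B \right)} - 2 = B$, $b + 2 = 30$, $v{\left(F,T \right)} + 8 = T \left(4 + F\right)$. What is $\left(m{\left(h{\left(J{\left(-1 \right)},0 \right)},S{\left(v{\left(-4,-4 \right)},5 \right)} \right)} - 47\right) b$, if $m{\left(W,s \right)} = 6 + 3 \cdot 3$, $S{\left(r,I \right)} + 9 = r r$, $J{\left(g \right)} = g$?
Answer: $-896$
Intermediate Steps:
$v{\left(F,T \right)} = -8 + T \left(4 + F\right)$
$b = 28$ ($b = -2 + 30 = 28$)
$S{\left(r,I \right)} = -9 + r^{2}$ ($S{\left(r,I \right)} = -9 + r r = -9 + r^{2}$)
$h{\left(d,B \right)} = 2 + B$
$m{\left(W,s \right)} = 15$ ($m{\left(W,s \right)} = 6 + 9 = 15$)
$\left(m{\left(h{\left(J{\left(-1 \right)},0 \right)},S{\left(v{\left(-4,-4 \right)},5 \right)} \right)} - 47\right) b = \left(15 - 47\right) 28 = \left(-32\right) 28 = -896$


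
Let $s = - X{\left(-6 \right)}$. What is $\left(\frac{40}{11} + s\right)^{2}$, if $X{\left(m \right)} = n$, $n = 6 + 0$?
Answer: $\frac{676}{121} \approx 5.5868$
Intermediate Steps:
$n = 6$
$X{\left(m \right)} = 6$
$s = -6$ ($s = \left(-1\right) 6 = -6$)
$\left(\frac{40}{11} + s\right)^{2} = \left(\frac{40}{11} - 6\right)^{2} = \left(- \frac{26}{11}\right)^{2} = \frac{676}{121}$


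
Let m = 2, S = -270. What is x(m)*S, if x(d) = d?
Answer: -540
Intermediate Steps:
x(m)*S = 2*(-270) = -540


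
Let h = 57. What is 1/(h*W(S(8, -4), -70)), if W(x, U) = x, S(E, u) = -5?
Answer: -1/285 ≈ -0.0035088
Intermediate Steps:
1/(h*W(S(8, -4), -70)) = 1/(57*(-5)) = 1/(-285) = -1/285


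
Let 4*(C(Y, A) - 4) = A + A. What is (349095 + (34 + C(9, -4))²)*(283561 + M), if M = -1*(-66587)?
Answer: 122688707868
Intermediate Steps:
C(Y, A) = 4 + A/2 (C(Y, A) = 4 + (A + A)/4 = 4 + (2*A)/4 = 4 + A/2)
M = 66587
(349095 + (34 + C(9, -4))²)*(283561 + M) = (349095 + (34 + (4 + (½)*(-4)))²)*(283561 + 66587) = (349095 + (34 + (4 - 2))²)*350148 = (349095 + (34 + 2)²)*350148 = (349095 + 36²)*350148 = (349095 + 1296)*350148 = 350391*350148 = 122688707868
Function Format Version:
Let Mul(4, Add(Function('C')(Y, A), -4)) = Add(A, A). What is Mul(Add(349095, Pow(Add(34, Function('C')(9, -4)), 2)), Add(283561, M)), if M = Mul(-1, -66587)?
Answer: 122688707868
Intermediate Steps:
Function('C')(Y, A) = Add(4, Mul(Rational(1, 2), A)) (Function('C')(Y, A) = Add(4, Mul(Rational(1, 4), Add(A, A))) = Add(4, Mul(Rational(1, 4), Mul(2, A))) = Add(4, Mul(Rational(1, 2), A)))
M = 66587
Mul(Add(349095, Pow(Add(34, Function('C')(9, -4)), 2)), Add(283561, M)) = Mul(Add(349095, Pow(Add(34, Add(4, Mul(Rational(1, 2), -4))), 2)), Add(283561, 66587)) = Mul(Add(349095, Pow(Add(34, Add(4, -2)), 2)), 350148) = Mul(Add(349095, Pow(Add(34, 2), 2)), 350148) = Mul(Add(349095, Pow(36, 2)), 350148) = Mul(Add(349095, 1296), 350148) = Mul(350391, 350148) = 122688707868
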